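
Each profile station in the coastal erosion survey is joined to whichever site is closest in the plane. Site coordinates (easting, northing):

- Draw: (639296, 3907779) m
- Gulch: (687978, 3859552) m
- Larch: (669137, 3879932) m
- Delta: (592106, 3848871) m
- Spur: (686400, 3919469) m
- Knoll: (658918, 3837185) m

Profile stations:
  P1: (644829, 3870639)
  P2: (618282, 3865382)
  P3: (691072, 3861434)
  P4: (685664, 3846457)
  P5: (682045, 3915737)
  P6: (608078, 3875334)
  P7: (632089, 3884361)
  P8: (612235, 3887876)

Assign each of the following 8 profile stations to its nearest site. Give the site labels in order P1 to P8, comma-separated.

P1 → Larch (d²=677238713.00)
P2 → Delta (d²=957796097.00)
P3 → Gulch (d²=13114760.00)
P4 → Gulch (d²=176833621.00)
P5 → Spur (d²=32893849.00)
P6 → Delta (d²=955395153.00)
P7 → Draw (d²=600343573.00)
P8 → Draw (d²=1128427130.00)

Larch, Delta, Gulch, Gulch, Spur, Delta, Draw, Draw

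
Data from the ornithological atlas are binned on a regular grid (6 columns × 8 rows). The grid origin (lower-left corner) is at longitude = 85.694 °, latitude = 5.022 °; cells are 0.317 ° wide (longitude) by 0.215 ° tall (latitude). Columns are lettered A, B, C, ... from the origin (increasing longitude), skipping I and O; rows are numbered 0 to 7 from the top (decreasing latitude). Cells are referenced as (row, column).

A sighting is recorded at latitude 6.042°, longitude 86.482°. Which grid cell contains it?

(3, C)

Column index: ⌊(86.482 − 85.694) / 0.317⌋ = ⌊2.486⌋ = 2 → column C
Row offset from origin: ⌊(6.042 − 5.022) / 0.215⌋ = ⌊4.744⌋ = 4 → row 3 (counted from top)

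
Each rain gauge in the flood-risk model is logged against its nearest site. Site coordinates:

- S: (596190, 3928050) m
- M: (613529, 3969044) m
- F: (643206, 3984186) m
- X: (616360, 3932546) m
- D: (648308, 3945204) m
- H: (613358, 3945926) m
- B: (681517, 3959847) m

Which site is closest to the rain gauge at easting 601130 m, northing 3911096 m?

Squared distances to each site:
S: 311841716.000; M: 3511705905.000; F: 7112537876.000; X: 692055400.000; D: 3389119348.000; H: 1362652884.000; B: 8838729770.000.
Minimum at S.

S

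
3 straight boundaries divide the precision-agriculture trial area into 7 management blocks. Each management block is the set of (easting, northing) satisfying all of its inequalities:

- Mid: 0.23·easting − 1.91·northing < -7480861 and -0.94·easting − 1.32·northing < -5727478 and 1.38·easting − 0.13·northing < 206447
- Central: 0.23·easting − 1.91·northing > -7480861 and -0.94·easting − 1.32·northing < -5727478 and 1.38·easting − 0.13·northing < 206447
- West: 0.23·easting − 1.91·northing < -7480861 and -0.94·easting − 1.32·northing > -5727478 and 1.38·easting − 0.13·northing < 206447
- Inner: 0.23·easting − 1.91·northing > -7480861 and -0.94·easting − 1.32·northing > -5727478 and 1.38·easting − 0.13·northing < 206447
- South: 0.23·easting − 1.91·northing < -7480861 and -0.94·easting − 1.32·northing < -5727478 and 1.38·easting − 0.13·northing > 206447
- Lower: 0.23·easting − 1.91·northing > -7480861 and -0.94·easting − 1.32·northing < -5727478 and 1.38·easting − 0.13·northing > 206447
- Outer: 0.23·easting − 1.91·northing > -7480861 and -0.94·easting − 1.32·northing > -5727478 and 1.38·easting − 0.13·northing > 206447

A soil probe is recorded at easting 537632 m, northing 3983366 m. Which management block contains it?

0.23·537632 − 1.91·3983366 = -7484573.700, which is < -7480861
-0.94·537632 − 1.32·3983366 = -5763417.200, which is < -5727478
1.38·537632 − 0.13·3983366 = 224094.580, which is > 206447
This sign pattern matches South.

South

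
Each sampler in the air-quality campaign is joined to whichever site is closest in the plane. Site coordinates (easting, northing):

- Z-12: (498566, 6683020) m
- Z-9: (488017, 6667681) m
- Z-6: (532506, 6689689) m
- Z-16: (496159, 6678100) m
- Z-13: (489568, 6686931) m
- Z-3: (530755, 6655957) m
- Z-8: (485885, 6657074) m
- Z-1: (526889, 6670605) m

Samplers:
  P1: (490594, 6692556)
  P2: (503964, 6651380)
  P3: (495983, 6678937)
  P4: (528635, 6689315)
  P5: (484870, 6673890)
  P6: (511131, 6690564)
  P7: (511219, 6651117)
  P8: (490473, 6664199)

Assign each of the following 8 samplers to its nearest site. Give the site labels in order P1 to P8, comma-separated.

P1 → Z-13 (d²=32693301.00)
P2 → Z-8 (d²=359271877.00)
P3 → Z-16 (d²=731545.00)
P4 → Z-6 (d²=15124517.00)
P5 → Z-9 (d²=48455290.00)
P6 → Z-12 (d²=214791161.00)
P7 → Z-3 (d²=405080896.00)
P8 → Z-9 (d²=18156260.00)

Z-13, Z-8, Z-16, Z-6, Z-9, Z-12, Z-3, Z-9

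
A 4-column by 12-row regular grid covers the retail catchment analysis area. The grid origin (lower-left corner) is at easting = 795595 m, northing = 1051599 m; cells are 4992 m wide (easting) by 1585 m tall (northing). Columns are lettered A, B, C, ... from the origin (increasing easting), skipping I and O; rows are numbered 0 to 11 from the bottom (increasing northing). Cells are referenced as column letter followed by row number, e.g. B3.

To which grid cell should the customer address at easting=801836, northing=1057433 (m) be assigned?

Column index: ⌊(801836 − 795595) / 4992⌋ = ⌊1.250⌋ = 1 → column B
Row offset from origin: ⌊(1057433 − 1051599) / 1585⌋ = ⌊3.681⌋ = 3 → row 3

B3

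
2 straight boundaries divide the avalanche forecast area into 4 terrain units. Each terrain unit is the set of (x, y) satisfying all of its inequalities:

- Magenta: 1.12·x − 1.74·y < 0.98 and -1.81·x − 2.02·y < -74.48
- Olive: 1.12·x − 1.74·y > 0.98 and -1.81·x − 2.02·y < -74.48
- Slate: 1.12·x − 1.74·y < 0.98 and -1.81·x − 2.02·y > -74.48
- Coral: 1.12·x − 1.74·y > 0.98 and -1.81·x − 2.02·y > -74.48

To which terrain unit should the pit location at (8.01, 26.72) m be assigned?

1.12·8.01 − 1.74·26.72 = -37.522, which is < 0.98
-1.81·8.01 − 2.02·26.72 = -68.472, which is > -74.48
This sign pattern matches Slate.

Slate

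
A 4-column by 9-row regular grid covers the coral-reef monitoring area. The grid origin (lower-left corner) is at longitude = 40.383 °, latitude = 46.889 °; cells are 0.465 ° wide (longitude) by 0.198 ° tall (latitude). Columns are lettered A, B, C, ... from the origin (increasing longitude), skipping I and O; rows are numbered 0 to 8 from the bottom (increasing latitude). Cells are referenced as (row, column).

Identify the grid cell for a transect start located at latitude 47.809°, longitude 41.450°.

(4, C)

Column index: ⌊(41.450 − 40.383) / 0.465⌋ = ⌊2.295⌋ = 2 → column C
Row offset from origin: ⌊(47.809 − 46.889) / 0.198⌋ = ⌊4.646⌋ = 4 → row 4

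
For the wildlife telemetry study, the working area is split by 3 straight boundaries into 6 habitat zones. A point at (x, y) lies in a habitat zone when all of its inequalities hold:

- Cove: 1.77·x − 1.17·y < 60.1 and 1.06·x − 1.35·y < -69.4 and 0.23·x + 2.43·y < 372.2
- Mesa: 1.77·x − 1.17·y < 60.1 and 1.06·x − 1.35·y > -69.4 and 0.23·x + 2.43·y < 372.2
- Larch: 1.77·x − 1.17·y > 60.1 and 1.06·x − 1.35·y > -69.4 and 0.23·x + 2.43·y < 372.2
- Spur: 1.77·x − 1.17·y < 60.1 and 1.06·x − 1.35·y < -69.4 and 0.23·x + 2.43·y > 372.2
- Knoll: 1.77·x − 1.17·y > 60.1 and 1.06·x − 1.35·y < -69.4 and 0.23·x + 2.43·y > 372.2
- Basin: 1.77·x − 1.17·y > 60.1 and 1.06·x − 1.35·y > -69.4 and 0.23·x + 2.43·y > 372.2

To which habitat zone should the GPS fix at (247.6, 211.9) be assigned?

1.77·247.6 − 1.17·211.9 = 190.329, which is > 60.1
1.06·247.6 − 1.35·211.9 = -23.609, which is > -69.4
0.23·247.6 + 2.43·211.9 = 571.865, which is > 372.2
This sign pattern matches Basin.

Basin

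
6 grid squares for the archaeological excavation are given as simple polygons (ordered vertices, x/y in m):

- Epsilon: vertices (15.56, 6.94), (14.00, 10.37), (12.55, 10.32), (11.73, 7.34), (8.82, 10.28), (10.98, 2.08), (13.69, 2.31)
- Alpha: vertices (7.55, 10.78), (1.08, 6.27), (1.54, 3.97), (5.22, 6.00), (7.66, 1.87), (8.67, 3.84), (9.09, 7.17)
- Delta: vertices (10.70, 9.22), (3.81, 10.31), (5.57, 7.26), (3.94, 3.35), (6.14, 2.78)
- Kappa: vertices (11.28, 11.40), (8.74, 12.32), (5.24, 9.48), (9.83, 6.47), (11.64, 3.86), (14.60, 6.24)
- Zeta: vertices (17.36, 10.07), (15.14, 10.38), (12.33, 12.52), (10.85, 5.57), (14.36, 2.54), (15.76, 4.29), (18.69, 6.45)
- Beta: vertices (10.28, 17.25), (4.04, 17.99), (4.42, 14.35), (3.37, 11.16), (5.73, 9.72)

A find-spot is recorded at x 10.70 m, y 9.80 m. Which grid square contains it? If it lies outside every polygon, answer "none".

Kappa

Cast a ray rightward from (10.70, 9.80). For each polygon, the edges (by vertex number in listed order) whose endpoints lie on opposite sides of y = 9.80, where each meets that height, and whether that is right or left of the point:
Epsilon: 1–2 at x≈14.259 (right), 3–4 at x≈12.407 (right), 4–5 at x≈9.295 (left), 5–6 at x≈8.946 (left) → 2 crossings.
Alpha: 1–2 at x≈6.144 (left), 7–1 at x≈7.968 (left) → 0 crossings.
Delta: 1–2 at x≈7.034 (left), 2–3 at x≈4.104 (left) → 0 crossings.
Kappa: 2–3 at x≈5.634 (left), 6–1 at x≈12.309 (right) → 1 crossing.
Zeta: 3–4 at x≈11.751 (right), 7–1 at x≈17.459 (right) → 2 crossings.
Beta: 4–5 at x≈5.599 (left), 5–1 at x≈5.778 (left) → 0 crossings.
Only Kappa has an odd count, so the point is inside Kappa.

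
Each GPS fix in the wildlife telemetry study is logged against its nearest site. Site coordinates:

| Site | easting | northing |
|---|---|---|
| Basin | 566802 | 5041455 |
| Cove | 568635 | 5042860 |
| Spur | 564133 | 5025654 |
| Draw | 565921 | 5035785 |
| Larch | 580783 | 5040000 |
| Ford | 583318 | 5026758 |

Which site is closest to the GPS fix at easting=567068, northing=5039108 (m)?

Basin

Squared distances to each site:
Basin: 5579165.000; Cove: 16532993.000; Spur: 189624341.000; Draw: 12357938.000; Larch: 188896889.000; Ford: 416585000.000.
Minimum at Basin.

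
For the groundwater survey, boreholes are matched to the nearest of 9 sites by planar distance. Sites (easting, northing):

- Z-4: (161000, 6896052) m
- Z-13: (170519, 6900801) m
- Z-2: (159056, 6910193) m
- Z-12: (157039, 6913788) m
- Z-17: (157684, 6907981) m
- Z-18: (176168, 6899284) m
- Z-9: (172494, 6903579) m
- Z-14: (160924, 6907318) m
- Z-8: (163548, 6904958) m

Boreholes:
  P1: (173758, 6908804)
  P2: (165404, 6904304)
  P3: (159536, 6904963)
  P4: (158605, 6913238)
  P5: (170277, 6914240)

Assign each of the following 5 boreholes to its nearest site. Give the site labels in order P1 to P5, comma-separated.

P1 → Z-9 (d²=28898321.00)
P2 → Z-8 (d²=3872452.00)
P3 → Z-14 (d²=7472569.00)
P4 → Z-12 (d²=2754856.00)
P5 → Z-9 (d²=118572010.00)

Z-9, Z-8, Z-14, Z-12, Z-9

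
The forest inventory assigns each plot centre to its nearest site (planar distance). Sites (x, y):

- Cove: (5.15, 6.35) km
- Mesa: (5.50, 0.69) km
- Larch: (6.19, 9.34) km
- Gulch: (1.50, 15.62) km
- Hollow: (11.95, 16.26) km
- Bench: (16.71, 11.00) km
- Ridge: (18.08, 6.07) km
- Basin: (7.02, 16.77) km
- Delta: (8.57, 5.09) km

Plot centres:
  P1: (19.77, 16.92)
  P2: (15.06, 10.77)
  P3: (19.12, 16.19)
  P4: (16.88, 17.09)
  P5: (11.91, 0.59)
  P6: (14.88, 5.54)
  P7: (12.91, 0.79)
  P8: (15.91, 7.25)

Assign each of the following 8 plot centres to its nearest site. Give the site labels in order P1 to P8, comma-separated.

Bench, Bench, Bench, Hollow, Delta, Ridge, Delta, Ridge

P1 → Bench (d²=44.41)
P2 → Bench (d²=2.78)
P3 → Bench (d²=32.74)
P4 → Hollow (d²=24.99)
P5 → Delta (d²=31.41)
P6 → Ridge (d²=10.52)
P7 → Delta (d²=37.33)
P8 → Ridge (d²=6.10)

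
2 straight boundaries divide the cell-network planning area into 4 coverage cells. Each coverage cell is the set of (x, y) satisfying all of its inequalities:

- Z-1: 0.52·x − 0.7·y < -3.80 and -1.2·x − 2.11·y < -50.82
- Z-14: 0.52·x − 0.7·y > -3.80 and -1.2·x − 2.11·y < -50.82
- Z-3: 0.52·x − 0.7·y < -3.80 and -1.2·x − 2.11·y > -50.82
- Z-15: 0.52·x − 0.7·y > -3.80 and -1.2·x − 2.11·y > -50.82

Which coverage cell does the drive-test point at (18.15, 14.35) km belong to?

Z-14

0.52·18.15 − 0.7·14.35 = -0.607, which is > -3.80
-1.2·18.15 − 2.11·14.35 = -52.058, which is < -50.82
This sign pattern matches Z-14.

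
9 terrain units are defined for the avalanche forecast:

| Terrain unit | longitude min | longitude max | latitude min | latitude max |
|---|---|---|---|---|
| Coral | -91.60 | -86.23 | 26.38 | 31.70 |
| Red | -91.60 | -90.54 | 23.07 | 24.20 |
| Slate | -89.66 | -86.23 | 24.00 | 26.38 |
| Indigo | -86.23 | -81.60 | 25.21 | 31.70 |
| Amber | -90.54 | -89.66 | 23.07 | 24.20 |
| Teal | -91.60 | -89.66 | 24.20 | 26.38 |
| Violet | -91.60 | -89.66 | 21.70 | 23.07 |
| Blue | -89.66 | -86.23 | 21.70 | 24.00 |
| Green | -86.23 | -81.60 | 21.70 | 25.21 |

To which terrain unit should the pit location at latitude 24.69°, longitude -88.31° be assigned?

Slate

The point has longitude = -88.31 and latitude = 24.69.
Only Slate satisfies -89.66 ≤ longitude ≤ -86.23 and 24.00 ≤ latitude ≤ 26.38.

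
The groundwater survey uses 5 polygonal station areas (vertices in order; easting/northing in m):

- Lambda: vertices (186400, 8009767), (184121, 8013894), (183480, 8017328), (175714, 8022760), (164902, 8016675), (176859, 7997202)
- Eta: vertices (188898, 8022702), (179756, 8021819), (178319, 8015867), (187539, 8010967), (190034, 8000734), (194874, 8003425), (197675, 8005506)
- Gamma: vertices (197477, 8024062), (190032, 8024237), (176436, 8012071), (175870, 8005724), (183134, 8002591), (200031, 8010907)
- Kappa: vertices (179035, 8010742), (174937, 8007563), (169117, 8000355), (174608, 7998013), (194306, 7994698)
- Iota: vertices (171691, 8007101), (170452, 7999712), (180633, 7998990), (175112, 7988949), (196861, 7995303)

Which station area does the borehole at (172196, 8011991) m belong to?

Cast a ray rightward from (172196, 8011991). For each polygon, the edges (by vertex number in listed order) whose endpoints lie on opposite sides of northing = 8011991, where each meets that height, and whether that is right or left of the point:
Lambda: 1–2 at easting≈185171.9 (right), 5–6 at easting≈167778.1 (left) → 1 crossing.
Eta: 3–4 at easting≈185612.2 (right), 7–1 at easting≈194365.0 (right) → 2 crossings.
Gamma: 3–4 at easting≈176428.9 (right), 6–1 at easting≈199820.5 (right) → 2 crossings.
Kappa: no edge straddles that height → 0 crossings.
Iota: no edge straddles that height → 0 crossings.
Only Lambda has an odd count, so the point is inside Lambda.

Lambda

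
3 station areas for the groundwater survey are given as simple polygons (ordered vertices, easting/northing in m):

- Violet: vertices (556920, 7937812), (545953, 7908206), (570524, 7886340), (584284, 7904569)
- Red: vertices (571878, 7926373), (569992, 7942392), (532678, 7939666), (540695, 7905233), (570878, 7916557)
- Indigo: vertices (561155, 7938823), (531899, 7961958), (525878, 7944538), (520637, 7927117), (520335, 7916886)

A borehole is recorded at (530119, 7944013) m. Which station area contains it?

Cast a ray rightward from (530119, 7944013). For each polygon, the edges (by vertex number in listed order) whose endpoints lie on opposite sides of northing = 7944013, where each meets that height, and whether that is right or left of the point:
Violet: no edge straddles that height → 0 crossings.
Red: no edge straddles that height → 0 crossings.
Indigo: 1–2 at easting≈554591.8 (right), 3–4 at easting≈525720.1 (left) → 1 crossing.
Only Indigo has an odd count, so the point is inside Indigo.

Indigo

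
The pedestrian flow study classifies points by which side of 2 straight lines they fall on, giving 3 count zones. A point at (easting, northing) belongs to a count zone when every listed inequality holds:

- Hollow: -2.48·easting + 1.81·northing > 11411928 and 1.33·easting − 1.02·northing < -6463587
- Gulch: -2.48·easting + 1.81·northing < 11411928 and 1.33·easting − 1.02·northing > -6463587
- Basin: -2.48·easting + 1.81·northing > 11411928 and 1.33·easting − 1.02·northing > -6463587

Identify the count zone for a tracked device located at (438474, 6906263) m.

-2.48·438474 + 1.81·6906263 = 11412920.510, which is > 11411928
1.33·438474 − 1.02·6906263 = -6461217.840, which is > -6463587
This sign pattern matches Basin.

Basin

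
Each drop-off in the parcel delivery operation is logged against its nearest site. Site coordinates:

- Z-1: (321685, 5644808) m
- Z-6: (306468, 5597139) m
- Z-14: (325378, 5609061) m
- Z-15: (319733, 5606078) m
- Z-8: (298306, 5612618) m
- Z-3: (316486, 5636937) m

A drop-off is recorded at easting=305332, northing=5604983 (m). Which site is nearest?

Squared distances to each site:
Z-1: 1853451234.000; Z-6: 62818832.000; Z-14: 418472200.000; Z-15: 208587826.000; Z-8: 107657901.000; Z-3: 1145469832.000.
Minimum at Z-6.

Z-6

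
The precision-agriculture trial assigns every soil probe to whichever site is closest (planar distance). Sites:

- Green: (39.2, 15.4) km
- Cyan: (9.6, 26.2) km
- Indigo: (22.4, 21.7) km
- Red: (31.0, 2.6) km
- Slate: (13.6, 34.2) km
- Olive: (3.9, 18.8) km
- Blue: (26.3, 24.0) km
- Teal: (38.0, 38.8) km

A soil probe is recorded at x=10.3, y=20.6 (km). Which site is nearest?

Cyan

Squared distances to each site:
Green: 862.250; Cyan: 31.850; Indigo: 147.620; Red: 752.490; Slate: 195.850; Olive: 44.200; Blue: 267.560; Teal: 1098.530.
Minimum at Cyan.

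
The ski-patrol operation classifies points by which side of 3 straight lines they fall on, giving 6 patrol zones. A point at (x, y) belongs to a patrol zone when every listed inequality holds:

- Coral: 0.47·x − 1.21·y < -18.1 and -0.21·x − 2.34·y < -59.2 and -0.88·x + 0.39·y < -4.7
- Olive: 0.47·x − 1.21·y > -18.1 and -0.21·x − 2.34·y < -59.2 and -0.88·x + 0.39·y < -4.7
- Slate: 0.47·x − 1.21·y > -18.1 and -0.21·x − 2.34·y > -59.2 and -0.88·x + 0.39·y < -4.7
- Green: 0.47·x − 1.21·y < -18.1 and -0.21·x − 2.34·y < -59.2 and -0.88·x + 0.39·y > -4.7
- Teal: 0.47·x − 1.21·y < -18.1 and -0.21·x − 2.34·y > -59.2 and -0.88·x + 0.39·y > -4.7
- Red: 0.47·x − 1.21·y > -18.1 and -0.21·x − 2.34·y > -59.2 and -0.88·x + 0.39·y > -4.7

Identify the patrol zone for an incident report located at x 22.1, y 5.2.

0.47·22.1 − 1.21·5.2 = 4.095, which is > -18.1
-0.21·22.1 − 2.34·5.2 = -16.809, which is > -59.2
-0.88·22.1 + 0.39·5.2 = -17.420, which is < -4.7
This sign pattern matches Slate.

Slate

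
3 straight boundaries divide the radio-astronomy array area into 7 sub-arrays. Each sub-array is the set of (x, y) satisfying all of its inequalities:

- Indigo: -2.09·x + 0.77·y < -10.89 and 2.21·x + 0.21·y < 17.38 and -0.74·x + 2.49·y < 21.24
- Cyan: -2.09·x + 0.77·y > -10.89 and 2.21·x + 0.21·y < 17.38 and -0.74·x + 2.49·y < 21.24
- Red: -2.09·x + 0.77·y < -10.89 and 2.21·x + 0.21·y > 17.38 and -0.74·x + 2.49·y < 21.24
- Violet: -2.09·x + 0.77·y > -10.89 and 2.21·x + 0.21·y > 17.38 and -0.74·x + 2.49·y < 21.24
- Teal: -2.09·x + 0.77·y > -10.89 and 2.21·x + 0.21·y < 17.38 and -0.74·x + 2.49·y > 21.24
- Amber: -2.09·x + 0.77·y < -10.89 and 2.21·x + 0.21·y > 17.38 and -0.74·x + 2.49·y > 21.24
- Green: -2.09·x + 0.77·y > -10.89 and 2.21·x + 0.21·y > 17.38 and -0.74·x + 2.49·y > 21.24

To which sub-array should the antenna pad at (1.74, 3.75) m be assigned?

-2.09·1.74 + 0.77·3.75 = -0.749, which is > -10.89
2.21·1.74 + 0.21·3.75 = 4.633, which is < 17.38
-0.74·1.74 + 2.49·3.75 = 8.050, which is < 21.24
This sign pattern matches Cyan.

Cyan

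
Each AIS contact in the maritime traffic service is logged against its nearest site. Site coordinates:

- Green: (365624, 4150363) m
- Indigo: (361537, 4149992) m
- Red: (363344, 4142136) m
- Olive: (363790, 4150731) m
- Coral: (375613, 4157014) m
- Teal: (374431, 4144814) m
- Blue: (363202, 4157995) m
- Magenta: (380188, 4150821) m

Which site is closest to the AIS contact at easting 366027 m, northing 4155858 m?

Blue

Squared distances to each site:
Green: 30357434.000; Indigo: 54570056.000; Red: 195491773.000; Olive: 31290298.000; Coral: 93227732.000; Teal: 192597152.000; Blue: 12547394.000; Magenta: 225905290.000.
Minimum at Blue.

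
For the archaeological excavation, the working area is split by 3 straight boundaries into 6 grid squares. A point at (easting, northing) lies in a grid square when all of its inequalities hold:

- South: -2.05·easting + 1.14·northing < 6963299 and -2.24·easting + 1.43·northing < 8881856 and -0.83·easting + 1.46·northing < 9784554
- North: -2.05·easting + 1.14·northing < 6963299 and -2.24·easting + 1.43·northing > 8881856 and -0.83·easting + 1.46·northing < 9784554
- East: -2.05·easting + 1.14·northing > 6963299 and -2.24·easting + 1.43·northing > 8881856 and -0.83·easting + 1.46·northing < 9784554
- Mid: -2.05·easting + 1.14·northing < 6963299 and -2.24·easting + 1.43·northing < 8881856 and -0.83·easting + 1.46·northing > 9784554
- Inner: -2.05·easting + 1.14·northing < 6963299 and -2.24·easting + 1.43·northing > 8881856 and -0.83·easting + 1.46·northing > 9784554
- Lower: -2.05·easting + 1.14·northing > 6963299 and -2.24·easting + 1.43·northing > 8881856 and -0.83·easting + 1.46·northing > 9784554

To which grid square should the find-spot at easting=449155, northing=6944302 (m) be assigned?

-2.05·449155 + 1.14·6944302 = 6995736.530, which is > 6963299
-2.24·449155 + 1.43·6944302 = 8924244.660, which is > 8881856
-0.83·449155 + 1.46·6944302 = 9765882.270, which is < 9784554
This sign pattern matches East.

East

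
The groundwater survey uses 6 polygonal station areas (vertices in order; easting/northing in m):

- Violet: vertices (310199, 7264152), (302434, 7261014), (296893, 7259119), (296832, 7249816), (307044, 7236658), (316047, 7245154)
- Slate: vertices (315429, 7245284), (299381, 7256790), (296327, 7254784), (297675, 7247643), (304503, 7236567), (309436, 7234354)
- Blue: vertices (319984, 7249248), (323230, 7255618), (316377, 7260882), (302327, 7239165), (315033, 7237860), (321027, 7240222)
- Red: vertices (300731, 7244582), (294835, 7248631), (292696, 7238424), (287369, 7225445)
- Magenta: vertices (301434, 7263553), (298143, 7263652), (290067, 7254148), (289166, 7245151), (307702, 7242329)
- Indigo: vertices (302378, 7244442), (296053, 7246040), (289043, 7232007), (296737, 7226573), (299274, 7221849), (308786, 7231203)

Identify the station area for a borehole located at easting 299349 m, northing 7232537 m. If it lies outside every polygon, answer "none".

Cast a ray rightward from (299349, 7232537). For each polygon, the edges (by vertex number in listed order) whose endpoints lie on opposite sides of northing = 7232537, where each meets that height, and whether that is right or left of the point:
Violet: no edge straddles that height → 0 crossings.
Slate: no edge straddles that height → 0 crossings.
Blue: no edge straddles that height → 0 crossings.
Red: 3–4 at easting≈290279.8 (left), 4–1 at easting≈292320.8 (left) → 0 crossings.
Magenta: no edge straddles that height → 0 crossings.
Indigo: 2–3 at easting≈289307.8 (left), 6–1 at easting≈308140.3 (right) → 1 crossing.
Only Indigo has an odd count, so the point is inside Indigo.

Indigo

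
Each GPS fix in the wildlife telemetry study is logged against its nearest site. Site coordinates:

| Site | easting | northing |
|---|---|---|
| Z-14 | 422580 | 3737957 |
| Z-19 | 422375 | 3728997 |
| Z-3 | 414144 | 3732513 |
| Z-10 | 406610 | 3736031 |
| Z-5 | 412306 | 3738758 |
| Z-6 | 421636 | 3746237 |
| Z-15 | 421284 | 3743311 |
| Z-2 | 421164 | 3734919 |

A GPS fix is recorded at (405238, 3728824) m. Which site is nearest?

Z-10

Squared distances to each site:
Z-14: 384156653.000; Z-19: 293706698.000; Z-3: 92925557.000; Z-10: 53823233.000; Z-5: 148640980.000; Z-6: 572106973.000; Z-15: 467347285.000; Z-2: 290786501.000.
Minimum at Z-10.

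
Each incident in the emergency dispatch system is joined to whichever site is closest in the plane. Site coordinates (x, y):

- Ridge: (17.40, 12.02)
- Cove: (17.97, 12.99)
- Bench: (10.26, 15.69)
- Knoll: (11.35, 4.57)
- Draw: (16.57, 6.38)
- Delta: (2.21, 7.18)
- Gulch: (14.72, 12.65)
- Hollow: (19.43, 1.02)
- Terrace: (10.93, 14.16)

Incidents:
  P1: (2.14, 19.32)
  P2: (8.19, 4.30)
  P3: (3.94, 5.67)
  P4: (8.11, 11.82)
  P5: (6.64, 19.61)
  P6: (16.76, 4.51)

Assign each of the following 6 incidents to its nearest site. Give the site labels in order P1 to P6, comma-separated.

Bench, Knoll, Delta, Terrace, Bench, Draw

P1 → Bench (d²=79.11)
P2 → Knoll (d²=10.06)
P3 → Delta (d²=5.27)
P4 → Terrace (d²=13.43)
P5 → Bench (d²=28.47)
P6 → Draw (d²=3.53)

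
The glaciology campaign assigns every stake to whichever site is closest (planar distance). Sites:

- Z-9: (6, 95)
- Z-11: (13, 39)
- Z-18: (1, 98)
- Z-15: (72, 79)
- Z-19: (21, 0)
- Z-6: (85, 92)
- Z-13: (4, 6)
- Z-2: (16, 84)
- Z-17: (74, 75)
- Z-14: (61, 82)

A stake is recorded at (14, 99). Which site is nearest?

Z-9

Squared distances to each site:
Z-9: 80.000; Z-11: 3601.000; Z-18: 170.000; Z-15: 3764.000; Z-19: 9850.000; Z-6: 5090.000; Z-13: 8749.000; Z-2: 229.000; Z-17: 4176.000; Z-14: 2498.000.
Minimum at Z-9.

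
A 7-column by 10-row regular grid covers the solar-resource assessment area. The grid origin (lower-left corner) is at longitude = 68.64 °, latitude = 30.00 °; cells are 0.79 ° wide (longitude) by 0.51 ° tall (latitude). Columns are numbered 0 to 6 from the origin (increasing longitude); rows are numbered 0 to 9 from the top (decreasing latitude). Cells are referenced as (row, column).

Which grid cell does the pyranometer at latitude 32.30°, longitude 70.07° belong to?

(5, 1)

Column index: ⌊(70.07 − 68.64) / 0.79⌋ = ⌊1.810⌋ = 1
Row offset from origin: ⌊(32.30 − 30.00) / 0.51⌋ = ⌊4.510⌋ = 4 → row 5 (counted from top)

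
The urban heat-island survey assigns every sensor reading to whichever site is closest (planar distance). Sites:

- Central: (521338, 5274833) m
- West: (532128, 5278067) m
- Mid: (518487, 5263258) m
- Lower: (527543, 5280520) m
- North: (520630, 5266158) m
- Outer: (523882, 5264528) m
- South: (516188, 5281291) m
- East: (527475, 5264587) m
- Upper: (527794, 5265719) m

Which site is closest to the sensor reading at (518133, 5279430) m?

Squared distances to each site:
Central: 31404434.000; West: 197717794.000; Mid: 261658900.000; Lower: 89736200.000; North: 182380993.000; Outer: 255120605.000; South: 7246346.000; East: 307587613.000; Upper: 281326442.000.
Minimum at South.

South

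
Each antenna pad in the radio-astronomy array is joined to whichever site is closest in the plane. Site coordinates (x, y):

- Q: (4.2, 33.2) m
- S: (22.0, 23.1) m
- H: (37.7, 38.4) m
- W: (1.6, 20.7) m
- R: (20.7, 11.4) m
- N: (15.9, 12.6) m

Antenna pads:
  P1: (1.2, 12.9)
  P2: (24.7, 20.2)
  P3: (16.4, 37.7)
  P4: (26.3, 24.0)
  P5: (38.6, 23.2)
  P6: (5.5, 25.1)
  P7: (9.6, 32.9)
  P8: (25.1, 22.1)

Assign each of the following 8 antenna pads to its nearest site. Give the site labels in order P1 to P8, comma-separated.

W, S, Q, S, H, W, Q, S

P1 → W (d²=61.00)
P2 → S (d²=15.70)
P3 → Q (d²=169.09)
P4 → S (d²=19.30)
P5 → H (d²=231.85)
P6 → W (d²=34.57)
P7 → Q (d²=29.25)
P8 → S (d²=10.61)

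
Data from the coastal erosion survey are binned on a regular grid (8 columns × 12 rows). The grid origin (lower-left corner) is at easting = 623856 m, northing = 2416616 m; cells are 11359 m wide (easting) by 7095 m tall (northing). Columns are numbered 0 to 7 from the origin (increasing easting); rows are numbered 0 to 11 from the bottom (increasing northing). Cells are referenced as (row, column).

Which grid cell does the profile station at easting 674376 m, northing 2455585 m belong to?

Column index: ⌊(674376 − 623856) / 11359⌋ = ⌊4.448⌋ = 4
Row offset from origin: ⌊(2455585 − 2416616) / 7095⌋ = ⌊5.492⌋ = 5 → row 5

(5, 4)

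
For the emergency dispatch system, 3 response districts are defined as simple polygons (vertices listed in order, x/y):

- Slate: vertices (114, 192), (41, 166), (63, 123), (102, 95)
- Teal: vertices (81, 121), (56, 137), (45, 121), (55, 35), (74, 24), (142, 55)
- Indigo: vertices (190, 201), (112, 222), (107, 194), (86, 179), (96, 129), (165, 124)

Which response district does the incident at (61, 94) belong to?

Cast a ray rightward from (61, 94). For each polygon, the edges (by vertex number in listed order) whose endpoints lie on opposite sides of y = 94, where each meets that height, and whether that is right or left of the point:
Slate: no edge straddles that height → 0 crossings.
Teal: 3–4 at x≈48.1 (left), 6–1 at x≈106.0 (right) → 1 crossing.
Indigo: no edge straddles that height → 0 crossings.
Only Teal has an odd count, so the point is inside Teal.

Teal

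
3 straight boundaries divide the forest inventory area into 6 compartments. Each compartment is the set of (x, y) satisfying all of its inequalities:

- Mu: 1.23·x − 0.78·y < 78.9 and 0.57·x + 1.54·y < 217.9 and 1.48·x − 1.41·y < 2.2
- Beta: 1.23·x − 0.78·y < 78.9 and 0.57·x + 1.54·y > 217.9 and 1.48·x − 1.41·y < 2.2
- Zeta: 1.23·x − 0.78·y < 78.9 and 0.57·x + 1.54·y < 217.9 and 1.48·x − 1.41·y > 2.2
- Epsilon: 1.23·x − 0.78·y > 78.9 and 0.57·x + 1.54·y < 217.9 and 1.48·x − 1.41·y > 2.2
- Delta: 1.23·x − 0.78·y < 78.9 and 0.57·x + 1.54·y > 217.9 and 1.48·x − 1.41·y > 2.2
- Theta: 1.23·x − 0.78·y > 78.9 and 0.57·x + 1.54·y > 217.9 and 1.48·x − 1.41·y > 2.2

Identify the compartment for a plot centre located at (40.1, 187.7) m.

Beta

1.23·40.1 − 0.78·187.7 = -97.083, which is < 78.9
0.57·40.1 + 1.54·187.7 = 311.915, which is > 217.9
1.48·40.1 − 1.41·187.7 = -205.309, which is < 2.2
This sign pattern matches Beta.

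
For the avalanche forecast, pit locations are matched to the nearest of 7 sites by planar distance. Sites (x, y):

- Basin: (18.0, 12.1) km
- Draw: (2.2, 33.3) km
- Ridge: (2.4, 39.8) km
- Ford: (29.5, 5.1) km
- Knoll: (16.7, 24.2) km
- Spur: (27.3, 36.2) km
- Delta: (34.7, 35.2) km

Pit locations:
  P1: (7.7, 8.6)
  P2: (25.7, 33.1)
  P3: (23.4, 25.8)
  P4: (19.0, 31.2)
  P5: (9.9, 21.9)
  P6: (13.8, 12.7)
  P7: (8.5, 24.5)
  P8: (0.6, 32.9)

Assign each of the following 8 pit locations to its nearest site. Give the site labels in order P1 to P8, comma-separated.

Basin, Spur, Knoll, Knoll, Knoll, Basin, Knoll, Draw

P1 → Basin (d²=118.34)
P2 → Spur (d²=12.17)
P3 → Knoll (d²=47.45)
P4 → Knoll (d²=54.29)
P5 → Knoll (d²=51.53)
P6 → Basin (d²=18.00)
P7 → Knoll (d²=67.33)
P8 → Draw (d²=2.72)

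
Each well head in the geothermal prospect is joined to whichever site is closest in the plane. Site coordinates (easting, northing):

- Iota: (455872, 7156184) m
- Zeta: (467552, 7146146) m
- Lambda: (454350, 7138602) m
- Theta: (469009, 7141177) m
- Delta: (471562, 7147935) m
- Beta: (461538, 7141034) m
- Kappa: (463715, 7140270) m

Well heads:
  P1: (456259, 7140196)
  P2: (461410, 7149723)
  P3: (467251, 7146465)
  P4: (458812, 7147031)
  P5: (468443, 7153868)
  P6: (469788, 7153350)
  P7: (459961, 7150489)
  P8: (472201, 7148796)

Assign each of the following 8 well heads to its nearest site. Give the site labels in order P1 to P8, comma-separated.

P1 → Lambda (d²=6185117.00)
P2 → Zeta (d²=50519093.00)
P3 → Zeta (d²=192362.00)
P4 → Beta (d²=43395085.00)
P5 → Delta (d²=44928650.00)
P6 → Delta (d²=32469301.00)
P7 → Iota (d²=49152946.00)
P8 → Delta (d²=1149642.00)

Lambda, Zeta, Zeta, Beta, Delta, Delta, Iota, Delta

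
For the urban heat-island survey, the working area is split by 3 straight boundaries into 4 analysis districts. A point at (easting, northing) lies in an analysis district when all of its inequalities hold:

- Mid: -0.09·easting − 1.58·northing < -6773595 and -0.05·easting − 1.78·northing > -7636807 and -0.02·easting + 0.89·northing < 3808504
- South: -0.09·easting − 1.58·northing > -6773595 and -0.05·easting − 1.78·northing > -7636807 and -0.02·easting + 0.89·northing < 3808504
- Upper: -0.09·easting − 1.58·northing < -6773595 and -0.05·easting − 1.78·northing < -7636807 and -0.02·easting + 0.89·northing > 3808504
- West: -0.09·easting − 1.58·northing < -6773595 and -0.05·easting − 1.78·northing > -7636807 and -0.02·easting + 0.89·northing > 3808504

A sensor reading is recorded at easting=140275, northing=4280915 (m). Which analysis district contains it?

-0.09·140275 − 1.58·4280915 = -6776470.450, which is < -6773595
-0.05·140275 − 1.78·4280915 = -7627042.450, which is > -7636807
-0.02·140275 + 0.89·4280915 = 3807208.850, which is < 3808504
This sign pattern matches Mid.

Mid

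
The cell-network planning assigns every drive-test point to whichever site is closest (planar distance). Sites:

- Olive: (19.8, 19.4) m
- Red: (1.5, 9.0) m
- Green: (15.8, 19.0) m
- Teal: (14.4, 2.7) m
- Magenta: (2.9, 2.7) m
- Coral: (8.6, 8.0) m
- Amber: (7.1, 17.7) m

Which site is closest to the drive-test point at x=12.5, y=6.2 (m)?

Squared distances to each site:
Olive: 227.530; Red: 128.840; Green: 174.730; Teal: 15.860; Magenta: 104.410; Coral: 18.450; Amber: 161.410.
Minimum at Teal.

Teal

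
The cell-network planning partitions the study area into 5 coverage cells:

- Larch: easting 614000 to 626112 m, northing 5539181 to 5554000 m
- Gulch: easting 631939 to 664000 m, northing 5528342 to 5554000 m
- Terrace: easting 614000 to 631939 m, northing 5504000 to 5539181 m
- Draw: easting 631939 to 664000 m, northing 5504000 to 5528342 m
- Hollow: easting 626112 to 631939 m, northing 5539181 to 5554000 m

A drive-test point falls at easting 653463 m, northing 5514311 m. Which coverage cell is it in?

The point has easting = 653463 and northing = 5514311.
Only Draw satisfies 631939 ≤ easting ≤ 664000 and 5504000 ≤ northing ≤ 5528342.

Draw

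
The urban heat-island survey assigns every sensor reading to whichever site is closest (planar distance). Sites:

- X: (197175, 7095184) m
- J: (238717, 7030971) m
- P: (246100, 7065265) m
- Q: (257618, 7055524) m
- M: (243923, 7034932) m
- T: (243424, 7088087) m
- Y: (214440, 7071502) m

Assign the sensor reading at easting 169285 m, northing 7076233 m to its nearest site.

Squared distances to each site:
X: 1136992501.000; J: 6869451268.000; P: 6020841249.000; Q: 8231581570.000; M: 7276603645.000; T: 5637108637.000; Y: 2061356386.000.
Minimum at X.

X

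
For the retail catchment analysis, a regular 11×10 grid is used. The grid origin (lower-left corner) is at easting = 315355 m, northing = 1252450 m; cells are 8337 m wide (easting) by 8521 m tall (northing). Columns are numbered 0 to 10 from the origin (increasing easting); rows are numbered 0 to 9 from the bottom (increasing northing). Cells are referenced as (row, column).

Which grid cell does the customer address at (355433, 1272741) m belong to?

Column index: ⌊(355433 − 315355) / 8337⌋ = ⌊4.807⌋ = 4
Row offset from origin: ⌊(1272741 − 1252450) / 8521⌋ = ⌊2.381⌋ = 2 → row 2

(2, 4)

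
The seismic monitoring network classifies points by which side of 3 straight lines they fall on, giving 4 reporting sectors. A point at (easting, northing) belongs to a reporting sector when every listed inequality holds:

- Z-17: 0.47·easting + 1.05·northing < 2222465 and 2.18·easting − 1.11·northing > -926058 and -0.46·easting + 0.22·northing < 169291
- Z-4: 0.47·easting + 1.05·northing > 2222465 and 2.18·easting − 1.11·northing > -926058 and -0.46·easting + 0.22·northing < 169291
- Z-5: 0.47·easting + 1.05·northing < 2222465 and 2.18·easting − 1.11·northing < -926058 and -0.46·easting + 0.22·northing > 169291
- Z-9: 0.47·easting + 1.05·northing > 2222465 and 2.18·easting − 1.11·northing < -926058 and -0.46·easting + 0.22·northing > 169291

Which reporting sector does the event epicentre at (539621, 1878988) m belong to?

0.47·539621 + 1.05·1878988 = 2226559.270, which is > 2222465
2.18·539621 − 1.11·1878988 = -909302.900, which is > -926058
-0.46·539621 + 0.22·1878988 = 165151.700, which is < 169291
This sign pattern matches Z-4.

Z-4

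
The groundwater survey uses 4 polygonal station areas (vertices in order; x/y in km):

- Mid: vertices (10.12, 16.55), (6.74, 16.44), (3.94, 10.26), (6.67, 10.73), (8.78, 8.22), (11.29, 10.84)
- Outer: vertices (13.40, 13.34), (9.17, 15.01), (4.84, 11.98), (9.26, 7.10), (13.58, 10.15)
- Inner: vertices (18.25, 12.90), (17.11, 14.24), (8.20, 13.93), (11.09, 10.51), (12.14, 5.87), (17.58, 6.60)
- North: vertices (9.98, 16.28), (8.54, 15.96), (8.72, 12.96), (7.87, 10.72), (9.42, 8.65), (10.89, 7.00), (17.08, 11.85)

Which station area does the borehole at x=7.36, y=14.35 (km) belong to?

Cast a ray rightward from (7.36, 14.35). For each polygon, the edges (by vertex number in listed order) whose endpoints lie on opposite sides of y = 14.35, where each meets that height, and whether that is right or left of the point:
Mid: 2–3 at x≈5.793 (left), 6–1 at x≈10.571 (right) → 1 crossing.
Outer: 1–2 at x≈10.842 (right), 2–3 at x≈8.227 (right) → 2 crossings.
Inner: no edge straddles that height → 0 crossings.
North: 2–3 at x≈8.637 (right), 7–1 at x≈13.073 (right) → 2 crossings.
Only Mid has an odd count, so the point is inside Mid.

Mid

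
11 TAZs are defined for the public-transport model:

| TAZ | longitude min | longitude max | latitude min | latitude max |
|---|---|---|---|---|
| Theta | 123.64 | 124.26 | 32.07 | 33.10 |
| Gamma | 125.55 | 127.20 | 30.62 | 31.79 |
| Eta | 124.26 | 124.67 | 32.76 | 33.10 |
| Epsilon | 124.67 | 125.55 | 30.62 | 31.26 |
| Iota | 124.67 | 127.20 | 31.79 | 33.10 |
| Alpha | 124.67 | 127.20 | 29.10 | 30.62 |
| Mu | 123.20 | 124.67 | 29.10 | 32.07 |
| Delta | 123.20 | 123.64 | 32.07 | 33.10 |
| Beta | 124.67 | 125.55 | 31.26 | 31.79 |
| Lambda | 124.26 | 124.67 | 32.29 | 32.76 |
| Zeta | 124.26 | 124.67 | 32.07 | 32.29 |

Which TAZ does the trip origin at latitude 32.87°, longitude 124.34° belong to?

The point has longitude = 124.34 and latitude = 32.87.
Only Eta satisfies 124.26 ≤ longitude ≤ 124.67 and 32.76 ≤ latitude ≤ 33.10.

Eta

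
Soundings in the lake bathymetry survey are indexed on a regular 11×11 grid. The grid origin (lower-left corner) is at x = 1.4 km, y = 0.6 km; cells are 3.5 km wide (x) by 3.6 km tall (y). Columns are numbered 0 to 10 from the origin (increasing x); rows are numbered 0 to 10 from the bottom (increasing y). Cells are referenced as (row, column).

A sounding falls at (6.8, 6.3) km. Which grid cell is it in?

(1, 1)

Column index: ⌊(6.8 − 1.4) / 3.5⌋ = ⌊1.543⌋ = 1
Row offset from origin: ⌊(6.3 − 0.6) / 3.6⌋ = ⌊1.583⌋ = 1 → row 1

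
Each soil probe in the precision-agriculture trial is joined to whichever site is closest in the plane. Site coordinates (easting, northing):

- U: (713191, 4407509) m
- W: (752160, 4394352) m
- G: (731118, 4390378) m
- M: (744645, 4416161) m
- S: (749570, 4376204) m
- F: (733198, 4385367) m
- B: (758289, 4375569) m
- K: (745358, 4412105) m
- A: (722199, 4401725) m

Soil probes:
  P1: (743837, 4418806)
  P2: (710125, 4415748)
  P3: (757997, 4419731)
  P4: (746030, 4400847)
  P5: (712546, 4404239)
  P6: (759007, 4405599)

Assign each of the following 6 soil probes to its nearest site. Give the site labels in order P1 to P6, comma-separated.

M, U, M, W, U, W

P1 → M (d²=7648889.00)
P2 → U (d²=77281477.00)
P3 → M (d²=191020804.00)
P4 → W (d²=79761925.00)
P5 → U (d²=11108925.00)
P6 → W (d²=173376418.00)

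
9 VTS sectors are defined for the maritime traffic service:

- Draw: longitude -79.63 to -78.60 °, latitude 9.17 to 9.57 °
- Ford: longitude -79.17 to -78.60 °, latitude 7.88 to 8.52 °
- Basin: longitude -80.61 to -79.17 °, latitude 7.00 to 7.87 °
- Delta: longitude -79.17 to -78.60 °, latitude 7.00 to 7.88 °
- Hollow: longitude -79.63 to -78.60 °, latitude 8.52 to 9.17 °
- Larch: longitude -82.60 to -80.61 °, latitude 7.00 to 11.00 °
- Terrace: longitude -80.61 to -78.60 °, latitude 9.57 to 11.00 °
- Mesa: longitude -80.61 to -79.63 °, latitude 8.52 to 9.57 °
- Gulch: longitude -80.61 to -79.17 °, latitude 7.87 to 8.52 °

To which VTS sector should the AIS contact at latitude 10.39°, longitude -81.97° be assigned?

The point has longitude = -81.97 and latitude = 10.39.
Only Larch satisfies -82.60 ≤ longitude ≤ -80.61 and 7.00 ≤ latitude ≤ 11.00.

Larch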